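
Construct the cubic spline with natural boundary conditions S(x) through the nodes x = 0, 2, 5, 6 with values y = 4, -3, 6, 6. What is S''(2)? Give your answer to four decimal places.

5.1549

Let M_i = S''(x_i). Step sizes h_i = 2, 3, 1; slopes of the chords Δ_i = (y_(i+1) - y_i)/h_i = -7/2, 3, 0.
  2·M_0 + 10·M_1 + 3·M_2 = 6(Δ_1 - Δ_0) = 39
  3·M_1 + 8·M_2 + 1·M_3 = 6(Δ_2 - Δ_1) = -18
Natural end conditions: M_0 = M_3 = 0.
Forward elimination and back-substitution give M_0 = 0, M_1 = 366/71, M_2 = -297/71, M_3 = 0.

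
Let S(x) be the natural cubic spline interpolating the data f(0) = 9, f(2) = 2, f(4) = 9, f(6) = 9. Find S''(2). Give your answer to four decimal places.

6.3000

Let σ_i = S''(x_i). Step sizes h_i = 2, 2, 2; slopes of the chords Δ_i = (y_(i+1) - y_i)/h_i = -7/2, 7/2, 0.
  2·σ_0 + 8·σ_1 + 2·σ_2 = 6(Δ_1 - Δ_0) = 42
  2·σ_1 + 8·σ_2 + 2·σ_3 = 6(Δ_2 - Δ_1) = -21
Natural end conditions: σ_0 = σ_3 = 0.
Forward elimination and back-substitution give σ_0 = 0, σ_1 = 63/10, σ_2 = -21/5, σ_3 = 0.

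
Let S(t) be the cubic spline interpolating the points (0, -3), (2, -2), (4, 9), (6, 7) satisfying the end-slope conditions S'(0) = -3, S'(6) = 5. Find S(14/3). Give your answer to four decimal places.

7.9975

Write M_i for S''(x_i). With h_i = 2, 2, 2 and divided differences Δ_i = 1/2, 11/2, -1, the continuity of S' gives the tridiagonal system
  2·M_0 + 8·M_1 + 2·M_2 = 6(Δ_1 - Δ_0) = 30
  2·M_1 + 8·M_2 + 2·M_3 = 6(Δ_2 - Δ_1) = -39
Clamped end conditions give two more equations: 2h_0·M_0 + h_0·M_1 = 6(Δ_0 - S'(0)) = 21 and h_2·M_2 + 2h_2·M_3 = 6(S'(6) - Δ_2) = 36.
Solving the tridiagonal system: M_0 = 37/15, M_1 = 167/30, M_2 = -146/15, M_3 = 208/15.
On [4, 6], S(t) = 9 + 13/15·(t - 4) - 73/15·(t - 4)² + 59/30·(t - 4)³.
With (t - 4) = 2/3: S(14/3) = 3239/405.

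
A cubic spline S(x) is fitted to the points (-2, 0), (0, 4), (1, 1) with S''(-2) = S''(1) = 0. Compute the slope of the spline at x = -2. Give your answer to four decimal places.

3.6667

Put M_i = S'' at the i-th knot. Here h = (2, 1) and Δ = (2, -3), so the interior equations h_(i-1)·M_(i-1) + 2(h_(i-1)+h_i)·M_i + h_i·M_(i+1) = 6(Δ_i − Δ_(i-1)) read
  2·M_0 + 6·M_1 + 1·M_2 = 6(Δ_1 - Δ_0) = -30
Natural end conditions: M_0 = M_2 = 0.
Solving: M_0 = 0, M_1 = -5, M_2 = 0.
On [-2, 0], S'(x) = b_0 + 2c_0·(x + 2) + 3d_0·(x + 2)² with b_0 = Δ_0 - h_0(2M_0 + M_1)/6 = 11/3, c_0 = M_0/2 = 0, d_0 = (M_1 - M_0)/(6h_0) = -5/12. So S'(-2) = 11/3.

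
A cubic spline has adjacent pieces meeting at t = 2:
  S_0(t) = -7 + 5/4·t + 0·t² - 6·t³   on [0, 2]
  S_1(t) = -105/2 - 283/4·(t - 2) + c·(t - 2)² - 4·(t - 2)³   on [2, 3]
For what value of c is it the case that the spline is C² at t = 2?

S_0''(t) = 0 - 36·t, so S_0''(2) = -72. On the right, S_1''(2) = 2c, so c = -36.

-36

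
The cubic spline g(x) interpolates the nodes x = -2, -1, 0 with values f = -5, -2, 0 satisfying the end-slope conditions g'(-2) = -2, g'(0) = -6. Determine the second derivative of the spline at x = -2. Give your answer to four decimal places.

With σ_i denoting the second derivative at x_i, h_i = 1, 1, and Δ_i = (y_(i+1) − y_i)/h_i = 3, 2:
  1·σ_0 + 4·σ_1 + 1·σ_2 = 6(Δ_1 - Δ_0) = -6
Clamped end conditions give two more equations: 2h_0·σ_0 + h_0·σ_1 = 6(Δ_0 - g'(-2)) = 30 and h_1·σ_1 + 2h_1·σ_2 = 6(g'(0) - Δ_1) = -48.
Solving: σ_0 = 29/2, σ_1 = 1, σ_2 = -49/2.

14.5000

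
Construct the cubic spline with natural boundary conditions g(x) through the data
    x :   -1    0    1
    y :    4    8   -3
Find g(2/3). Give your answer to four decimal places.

Put m_i = g'' at the i-th knot. Here h = (1, 1) and Δ = (4, -11), so the interior equations h_(i-1)·m_(i-1) + 2(h_(i-1)+h_i)·m_i + h_i·m_(i+1) = 6(Δ_i − Δ_(i-1)) read
  1·m_0 + 4·m_1 + 1·m_2 = 6(Δ_1 - Δ_0) = -90
Natural end conditions: m_0 = m_2 = 0.
Solving the tridiagonal system: m_0 = 0, m_1 = -45/2, m_2 = 0.
On [0, 1], g(x) = 8 - 7/2·x - 45/4·x² + 15/4·x³.
With x = 2/3: g(2/3) = 16/9.

1.7778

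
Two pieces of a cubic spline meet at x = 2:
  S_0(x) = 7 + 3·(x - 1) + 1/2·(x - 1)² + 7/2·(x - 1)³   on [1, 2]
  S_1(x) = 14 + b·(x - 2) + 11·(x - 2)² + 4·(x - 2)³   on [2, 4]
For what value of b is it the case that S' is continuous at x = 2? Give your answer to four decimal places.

S_0'(x) = 3 + 1·(x - 1) + 21/2·(x - 1)², so S_0'(2) = 29/2. On the right, S_1'(2) = b, so b = 29/2.

14.5000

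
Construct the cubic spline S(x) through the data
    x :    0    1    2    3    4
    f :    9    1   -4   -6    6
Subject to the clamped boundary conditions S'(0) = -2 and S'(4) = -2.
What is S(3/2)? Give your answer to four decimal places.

-1.7746

With M_i denoting the second derivative at x_i, h_i = 1, 1, 1, 1, and Δ_i = (y_(i+1) − y_i)/h_i = -8, -5, -2, 12:
  1·M_0 + 4·M_1 + 1·M_2 = 6(Δ_1 - Δ_0) = 18
  1·M_1 + 4·M_2 + 1·M_3 = 6(Δ_2 - Δ_1) = 18
  1·M_2 + 4·M_3 + 1·M_4 = 6(Δ_3 - Δ_2) = 84
Clamped end conditions give two more equations: 2h_0·M_0 + h_0·M_1 = 6(Δ_0 - S'(0)) = -36 and h_3·M_3 + 2h_3·M_4 = 6(S'(4) - Δ_3) = -84.
Hence M_0 = -681/28, M_1 = 177/14, M_2 = -33/4, M_3 = 537/14, M_4 = -1713/28.
On [1, 2], S(x) = 1 - 439/56·(x - 1) + 177/28·(x - 1)² - 195/56·(x - 1)³.
With (x - 1) = 1/2: S(3/2) = -795/448.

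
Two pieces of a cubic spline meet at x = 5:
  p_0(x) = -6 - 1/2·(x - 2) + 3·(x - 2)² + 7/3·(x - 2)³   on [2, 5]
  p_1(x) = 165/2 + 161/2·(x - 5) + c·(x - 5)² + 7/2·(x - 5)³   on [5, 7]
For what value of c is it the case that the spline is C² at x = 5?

24

p_0''(x) = 6 + 14·(x - 2), so p_0''(5) = 48. On the right, p_1''(5) = 2c, so c = 24.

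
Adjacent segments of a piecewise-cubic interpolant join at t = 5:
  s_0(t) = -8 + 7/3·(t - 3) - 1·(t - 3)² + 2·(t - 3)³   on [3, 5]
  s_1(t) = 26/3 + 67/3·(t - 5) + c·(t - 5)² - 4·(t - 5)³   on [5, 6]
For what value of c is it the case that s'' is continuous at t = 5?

s_0''(t) = -2 + 12·(t - 3), so s_0''(5) = 22. On the right, s_1''(5) = 2c, so c = 11.

11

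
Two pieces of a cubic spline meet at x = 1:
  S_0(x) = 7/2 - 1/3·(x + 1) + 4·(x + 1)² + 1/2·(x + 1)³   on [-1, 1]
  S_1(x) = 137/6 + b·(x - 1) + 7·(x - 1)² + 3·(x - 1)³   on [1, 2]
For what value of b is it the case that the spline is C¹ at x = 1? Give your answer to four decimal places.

S_0'(x) = -1/3 + 8·(x + 1) + 3/2·(x + 1)², so S_0'(1) = 65/3. On the right, S_1'(1) = b, so b = 65/3.

21.6667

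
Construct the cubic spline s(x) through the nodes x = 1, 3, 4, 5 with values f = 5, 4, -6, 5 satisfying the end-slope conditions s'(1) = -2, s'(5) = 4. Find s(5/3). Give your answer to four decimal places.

Put M_i = s'' at the i-th knot. Here h = (2, 1, 1) and Δ = (-1/2, -10, 11), so the interior equations h_(i-1)·M_(i-1) + 2(h_(i-1)+h_i)·M_i + h_i·M_(i+1) = 6(Δ_i − Δ_(i-1)) read
  2·M_0 + 6·M_1 + 1·M_2 = 6(Δ_1 - Δ_0) = -57
  1·M_1 + 4·M_2 + 1·M_3 = 6(Δ_2 - Δ_1) = 126
Clamped end conditions give two more equations: 2h_0·M_0 + h_0·M_1 = 6(Δ_0 - s'(1)) = 9 and h_2·M_2 + 2h_2·M_3 = 6(s'(5) - Δ_2) = -42.
Solving: M_0 = 291/22, M_1 = -483/22, M_2 = 531/11, M_3 = -993/22.
On [1, 3], s(x) = 5 - 2·(x - 1) + 291/44·(x - 1)² - 129/44·(x - 1)³.
With (x - 1) = 2/3: s(5/3) = 568/99.

5.7374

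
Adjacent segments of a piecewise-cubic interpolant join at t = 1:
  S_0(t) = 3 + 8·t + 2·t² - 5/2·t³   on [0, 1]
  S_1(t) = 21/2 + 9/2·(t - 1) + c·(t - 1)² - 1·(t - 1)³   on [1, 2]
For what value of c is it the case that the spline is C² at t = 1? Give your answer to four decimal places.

-5.5000

S_0''(t) = 4 - 15·t, so S_0''(1) = -11. On the right, S_1''(1) = 2c, so c = -11/2.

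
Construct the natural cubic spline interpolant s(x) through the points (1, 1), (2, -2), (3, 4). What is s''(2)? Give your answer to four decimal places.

With σ_i denoting the second derivative at x_i, h_i = 1, 1, and Δ_i = (y_(i+1) − y_i)/h_i = -3, 6:
  1·σ_0 + 4·σ_1 + 1·σ_2 = 6(Δ_1 - Δ_0) = 54
Natural end conditions: σ_0 = σ_2 = 0.
Forward elimination and back-substitution give σ_0 = 0, σ_1 = 27/2, σ_2 = 0.

13.5000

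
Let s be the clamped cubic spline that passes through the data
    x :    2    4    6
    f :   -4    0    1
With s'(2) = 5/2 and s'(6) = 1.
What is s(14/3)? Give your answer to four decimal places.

Put M_i = s'' at the i-th knot. Here h = (2, 2) and Δ = (2, 1/2), so the interior equations h_(i-1)·M_(i-1) + 2(h_(i-1)+h_i)·M_i + h_i·M_(i+1) = 6(Δ_i − Δ_(i-1)) read
  2·M_0 + 8·M_1 + 2·M_2 = 6(Δ_1 - Δ_0) = -9
Clamped end conditions give two more equations: 2h_0·M_0 + h_0·M_1 = 6(Δ_0 - s'(2)) = -3 and h_1·M_1 + 2h_1·M_2 = 6(s'(6) - Δ_1) = 3.
Solving: M_0 = 0, M_1 = -3/2, M_2 = 3/2.
On [4, 6], s(x) = 0 + 1·(x - 4) - 3/4·(x - 4)² + 1/4·(x - 4)³.
With (x - 4) = 2/3: s(14/3) = 11/27.

0.4074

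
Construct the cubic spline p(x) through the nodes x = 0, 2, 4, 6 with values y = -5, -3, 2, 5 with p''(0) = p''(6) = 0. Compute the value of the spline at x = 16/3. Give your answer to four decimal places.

Let M_i = p''(x_i). Step sizes h_i = 2, 2, 2; slopes of the chords Δ_i = (y_(i+1) - y_i)/h_i = 1, 5/2, 3/2.
  2·M_0 + 8·M_1 + 2·M_2 = 6(Δ_1 - Δ_0) = 9
  2·M_1 + 8·M_2 + 2·M_3 = 6(Δ_2 - Δ_1) = -6
Natural end conditions: M_0 = M_3 = 0.
Solving the tridiagonal system: M_0 = 0, M_1 = 7/5, M_2 = -11/10, M_3 = 0.
On [4, 6], p(x) = 2 + 67/30·(x - 4) - 11/20·(x - 4)² + 11/120·(x - 4)³.
With (x - 4) = 4/3: p(16/3) = 1708/405.

4.2173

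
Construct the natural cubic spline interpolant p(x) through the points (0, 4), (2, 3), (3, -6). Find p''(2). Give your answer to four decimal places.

Put M_i = p'' at the i-th knot. Here h = (2, 1) and Δ = (-1/2, -9), so the interior equations h_(i-1)·M_(i-1) + 2(h_(i-1)+h_i)·M_i + h_i·M_(i+1) = 6(Δ_i − Δ_(i-1)) read
  2·M_0 + 6·M_1 + 1·M_2 = 6(Δ_1 - Δ_0) = -51
Natural end conditions: M_0 = M_2 = 0.
Forward elimination and back-substitution give M_0 = 0, M_1 = -17/2, M_2 = 0.

-8.5000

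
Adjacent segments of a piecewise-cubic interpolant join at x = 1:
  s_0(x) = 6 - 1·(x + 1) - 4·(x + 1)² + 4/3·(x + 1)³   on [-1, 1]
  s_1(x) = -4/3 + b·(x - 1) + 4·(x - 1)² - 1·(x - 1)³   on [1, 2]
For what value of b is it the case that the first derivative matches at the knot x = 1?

s_0'(x) = -1 - 8·(x + 1) + 4·(x + 1)², so s_0'(1) = -1. On the right, s_1'(1) = b, so b = -1.

-1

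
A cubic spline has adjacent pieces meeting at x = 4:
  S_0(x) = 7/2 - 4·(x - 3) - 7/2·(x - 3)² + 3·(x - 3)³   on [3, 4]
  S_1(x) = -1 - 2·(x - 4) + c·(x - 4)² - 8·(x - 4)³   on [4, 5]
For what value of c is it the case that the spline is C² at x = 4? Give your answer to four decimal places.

S_0''(x) = -7 + 18·(x - 3), so S_0''(4) = 11. On the right, S_1''(4) = 2c, so c = 11/2.

5.5000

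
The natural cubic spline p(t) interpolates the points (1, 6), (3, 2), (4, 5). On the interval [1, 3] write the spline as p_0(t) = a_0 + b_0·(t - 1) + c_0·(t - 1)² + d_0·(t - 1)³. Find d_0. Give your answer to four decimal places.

With m_i denoting the second derivative at x_i, h_i = 2, 1, and Δ_i = (y_(i+1) − y_i)/h_i = -2, 3:
  2·m_0 + 6·m_1 + 1·m_2 = 6(Δ_1 - Δ_0) = 30
Natural end conditions: m_0 = m_2 = 0.
Solving: m_0 = 0, m_1 = 5, m_2 = 0.
On [1, 3], with p_0(t) = a_0 + b_0·(t - 1) + c_0·(t - 1)² + d_0·(t - 1)³: c_0 = m_0/2 = 0, d_0 = (m_1 - m_0)/(6h_0) = 5/12, b_0 = Δ_0 - h_0(2m_0 + m_1)/6 = -11/3.

0.4167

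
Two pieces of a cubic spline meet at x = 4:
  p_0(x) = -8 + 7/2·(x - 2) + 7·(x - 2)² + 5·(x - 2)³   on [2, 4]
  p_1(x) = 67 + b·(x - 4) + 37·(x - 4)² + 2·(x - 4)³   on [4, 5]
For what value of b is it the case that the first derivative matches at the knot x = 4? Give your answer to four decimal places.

p_0'(x) = 7/2 + 14·(x - 2) + 15·(x - 2)², so p_0'(4) = 183/2. On the right, p_1'(4) = b, so b = 183/2.

91.5000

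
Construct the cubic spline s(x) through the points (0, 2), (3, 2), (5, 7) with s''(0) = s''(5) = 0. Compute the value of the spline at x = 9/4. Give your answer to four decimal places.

Put M_i = s'' at the i-th knot. Here h = (3, 2) and Δ = (0, 5/2), so the interior equations h_(i-1)·M_(i-1) + 2(h_(i-1)+h_i)·M_i + h_i·M_(i+1) = 6(Δ_i − Δ_(i-1)) read
  3·M_0 + 10·M_1 + 2·M_2 = 6(Δ_1 - Δ_0) = 15
Natural end conditions: M_0 = M_2 = 0.
Solving: M_0 = 0, M_1 = 3/2, M_2 = 0.
On [0, 3], s(x) = 2 - 3/4·x + 0·x² + 1/12·x³.
With x = 9/4: s(9/4) = 323/256.

1.2617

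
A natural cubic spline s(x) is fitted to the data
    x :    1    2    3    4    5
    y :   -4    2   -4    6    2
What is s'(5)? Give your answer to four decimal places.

-9.1071

Put σ_i = s'' at the i-th knot. Here h = (1, 1, 1, 1) and Δ = (6, -6, 10, -4), so the interior equations h_(i-1)·σ_(i-1) + 2(h_(i-1)+h_i)·σ_i + h_i·σ_(i+1) = 6(Δ_i − Δ_(i-1)) read
  1·σ_0 + 4·σ_1 + 1·σ_2 = 6(Δ_1 - Δ_0) = -72
  1·σ_1 + 4·σ_2 + 1·σ_3 = 6(Δ_2 - Δ_1) = 96
  1·σ_2 + 4·σ_3 + 1·σ_4 = 6(Δ_3 - Δ_2) = -84
Natural end conditions: σ_0 = σ_4 = 0.
Forward elimination and back-substitution give σ_0 = 0, σ_1 = -387/14, σ_2 = 270/7, σ_3 = -429/14, σ_4 = 0.
On [4, 5], s'(x) = b_3 + 2c_3·(x - 4) + 3d_3·(x - 4)² with b_3 = Δ_3 - h_3(2σ_3 + σ_4)/6 = 87/14, c_3 = σ_3/2 = -429/28, d_3 = (σ_4 - σ_3)/(6h_3) = 143/28. So s'(5) = -255/28.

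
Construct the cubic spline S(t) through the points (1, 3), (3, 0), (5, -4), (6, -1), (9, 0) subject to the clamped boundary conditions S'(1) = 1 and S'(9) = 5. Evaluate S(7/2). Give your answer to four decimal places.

With σ_i denoting the second derivative at x_i, h_i = 2, 2, 1, 3, and Δ_i = (y_(i+1) − y_i)/h_i = -3/2, -2, 3, 1/3:
  2·σ_0 + 8·σ_1 + 2·σ_2 = 6(Δ_1 - Δ_0) = -3
  2·σ_1 + 6·σ_2 + 1·σ_3 = 6(Δ_2 - Δ_1) = 30
  1·σ_2 + 8·σ_3 + 3·σ_4 = 6(Δ_3 - Δ_2) = -16
Clamped end conditions give two more equations: 2h_0·σ_0 + h_0·σ_1 = 6(Δ_0 - S'(1)) = -15 and h_3·σ_3 + 2h_3·σ_4 = 6(S'(9) - Δ_3) = 28.
Solving: σ_0 = -507/160, σ_1 = -93/80, σ_2 = 1011/160, σ_3 = -447/80, σ_4 = 3581/480.
On [3, 5], S(t) = 0 - 533/160·(t - 3) - 93/160·(t - 3)² + 399/640·(t - 3)³.
With (t - 3) = 1/2: S(7/2) = -8873/5120.

-1.7330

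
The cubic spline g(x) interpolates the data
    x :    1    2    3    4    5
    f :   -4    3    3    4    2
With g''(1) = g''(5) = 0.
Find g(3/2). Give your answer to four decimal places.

Let m_i = g''(x_i). Step sizes h_i = 1, 1, 1, 1; slopes of the chords Δ_i = (y_(i+1) - y_i)/h_i = 7, 0, 1, -2.
  1·m_0 + 4·m_1 + 1·m_2 = 6(Δ_1 - Δ_0) = -42
  1·m_1 + 4·m_2 + 1·m_3 = 6(Δ_2 - Δ_1) = 6
  1·m_2 + 4·m_3 + 1·m_4 = 6(Δ_3 - Δ_2) = -18
Natural end conditions: m_0 = m_4 = 0.
Forward elimination and back-substitution give m_0 = 0, m_1 = -12, m_2 = 6, m_3 = -6, m_4 = 0.
On [1, 2], g(x) = -4 + 9·(x - 1) + 0·(x - 1)² - 2·(x - 1)³.
With (x - 1) = 1/2: g(3/2) = 1/4.

0.2500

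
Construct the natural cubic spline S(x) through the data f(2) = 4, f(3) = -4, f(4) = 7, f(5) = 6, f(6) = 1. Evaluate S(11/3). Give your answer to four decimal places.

Let m_i = S''(x_i). Step sizes h_i = 1, 1, 1, 1; slopes of the chords Δ_i = (y_(i+1) - y_i)/h_i = -8, 11, -1, -5.
  1·m_0 + 4·m_1 + 1·m_2 = 6(Δ_1 - Δ_0) = 114
  1·m_1 + 4·m_2 + 1·m_3 = 6(Δ_2 - Δ_1) = -72
  1·m_2 + 4·m_3 + 1·m_4 = 6(Δ_3 - Δ_2) = -24
Natural end conditions: m_0 = m_4 = 0.
Hence m_0 = 0, m_1 = 141/4, m_2 = -27, m_3 = 3/4, m_4 = 0.
On [3, 4], S(x) = -4 + 15/4·(x - 3) + 141/8·(x - 3)² - 83/8·(x - 3)³.
With (x - 3) = 2/3: S(11/3) = 88/27.

3.2593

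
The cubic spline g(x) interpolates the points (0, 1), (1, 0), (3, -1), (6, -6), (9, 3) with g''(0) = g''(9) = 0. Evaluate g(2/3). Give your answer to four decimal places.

Write M_i for g''(x_i). With h_i = 1, 2, 3, 3 and divided differences Δ_i = -1, -1/2, -5/3, 3, the continuity of g' gives the tridiagonal system
  1·M_0 + 6·M_1 + 2·M_2 = 6(Δ_1 - Δ_0) = 3
  2·M_1 + 10·M_2 + 3·M_3 = 6(Δ_2 - Δ_1) = -7
  3·M_2 + 12·M_3 + 3·M_4 = 6(Δ_3 - Δ_2) = 28
Natural end conditions: M_0 = M_4 = 0.
Hence M_0 = 0, M_1 = 223/206, M_2 = -180/103, M_3 = 856/309, M_4 = 0.
On [0, 1], g(x) = 1 - 1459/1236·x + 0·x² + 223/1236·x³.
With x = 2/3: g(2/3) = 4447/16686.

0.2665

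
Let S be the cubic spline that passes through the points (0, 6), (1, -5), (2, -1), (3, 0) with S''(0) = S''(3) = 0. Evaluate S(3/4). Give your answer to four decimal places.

-3.6281

Write M_i for S''(x_i). With h_i = 1, 1, 1 and divided differences Δ_i = -11, 4, 1, the continuity of S' gives the tridiagonal system
  1·M_0 + 4·M_1 + 1·M_2 = 6(Δ_1 - Δ_0) = 90
  1·M_1 + 4·M_2 + 1·M_3 = 6(Δ_2 - Δ_1) = -18
Natural end conditions: M_0 = M_3 = 0.
Solving: M_0 = 0, M_1 = 126/5, M_2 = -54/5, M_3 = 0.
On [0, 1], S(t) = 6 - 76/5·t + 0·t² + 21/5·t³.
With t = 3/4: S(3/4) = -1161/320.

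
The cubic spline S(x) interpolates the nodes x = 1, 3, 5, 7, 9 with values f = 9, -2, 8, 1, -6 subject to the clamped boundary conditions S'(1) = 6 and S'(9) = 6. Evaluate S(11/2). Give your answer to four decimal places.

8.6816

Put M_i = S'' at the i-th knot. Here h = (2, 2, 2, 2) and Δ = (-11/2, 5, -7/2, -7/2), so the interior equations h_(i-1)·M_(i-1) + 2(h_(i-1)+h_i)·M_i + h_i·M_(i+1) = 6(Δ_i − Δ_(i-1)) read
  2·M_0 + 8·M_1 + 2·M_2 = 6(Δ_1 - Δ_0) = 63
  2·M_1 + 8·M_2 + 2·M_3 = 6(Δ_2 - Δ_1) = -51
  2·M_2 + 8·M_3 + 2·M_4 = 6(Δ_3 - Δ_2) = 0
Clamped end conditions give two more equations: 2h_0·M_0 + h_0·M_1 = 6(Δ_0 - S'(1)) = -69 and h_3·M_3 + 2h_3·M_4 = 6(S'(9) - Δ_3) = 57.
Forward elimination and back-substitution give M_0 = -411/16, M_1 = 135/8, M_2 = -165/16, M_3 = -9/8, M_4 = 237/16.
On [5, 7], S(x) = 8 + 15/4·(x - 5) - 165/32·(x - 5)² + 49/64·(x - 5)³.
With (x - 5) = 1/2: S(11/2) = 4445/512.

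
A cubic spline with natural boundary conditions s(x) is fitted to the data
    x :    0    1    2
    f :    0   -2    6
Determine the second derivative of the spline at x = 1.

Put m_i = s'' at the i-th knot. Here h = (1, 1) and Δ = (-2, 8), so the interior equations h_(i-1)·m_(i-1) + 2(h_(i-1)+h_i)·m_i + h_i·m_(i+1) = 6(Δ_i − Δ_(i-1)) read
  1·m_0 + 4·m_1 + 1·m_2 = 6(Δ_1 - Δ_0) = 60
Natural end conditions: m_0 = m_2 = 0.
Solving the tridiagonal system: m_0 = 0, m_1 = 15, m_2 = 0.

15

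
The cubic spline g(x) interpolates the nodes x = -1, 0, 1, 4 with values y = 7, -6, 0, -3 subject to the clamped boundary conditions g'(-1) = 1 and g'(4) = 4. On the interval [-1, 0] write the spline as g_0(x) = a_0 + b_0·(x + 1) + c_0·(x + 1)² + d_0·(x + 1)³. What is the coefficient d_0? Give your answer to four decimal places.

19.3103

Write σ_i for g''(x_i). With h_i = 1, 1, 3 and divided differences Δ_i = -13, 6, -1, the continuity of g' gives the tridiagonal system
  1·σ_0 + 4·σ_1 + 1·σ_2 = 6(Δ_1 - Δ_0) = 114
  1·σ_1 + 8·σ_2 + 3·σ_3 = 6(Δ_2 - Δ_1) = -42
Clamped end conditions give two more equations: 2h_0·σ_0 + h_0·σ_1 = 6(Δ_0 - g'(-1)) = -84 and h_2·σ_2 + 2h_2·σ_3 = 6(g'(4) - Δ_2) = 30.
Hence σ_0 = -1932/29, σ_1 = 1428/29, σ_2 = -474/29, σ_3 = 382/29.
On [-1, 0], with g_0(x) = a_0 + b_0·(x + 1) + c_0·(x + 1)² + d_0·(x + 1)³: c_0 = σ_0/2 = -966/29, d_0 = (σ_1 - σ_0)/(6h_0) = 560/29, b_0 = Δ_0 - h_0(2σ_0 + σ_1)/6 = 1.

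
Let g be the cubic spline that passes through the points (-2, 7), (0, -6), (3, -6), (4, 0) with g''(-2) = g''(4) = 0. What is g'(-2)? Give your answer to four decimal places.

-7.4577

Let m_i = g''(x_i). Step sizes h_i = 2, 3, 1; slopes of the chords Δ_i = (y_(i+1) - y_i)/h_i = -13/2, 0, 6.
  2·m_0 + 10·m_1 + 3·m_2 = 6(Δ_1 - Δ_0) = 39
  3·m_1 + 8·m_2 + 1·m_3 = 6(Δ_2 - Δ_1) = 36
Natural end conditions: m_0 = m_3 = 0.
Hence m_0 = 0, m_1 = 204/71, m_2 = 243/71, m_3 = 0.
On [-2, 0], g'(x) = b_0 + 2c_0·(x + 2) + 3d_0·(x + 2)² with b_0 = Δ_0 - h_0(2m_0 + m_1)/6 = -1059/142, c_0 = m_0/2 = 0, d_0 = (m_1 - m_0)/(6h_0) = 17/71. So g'(-2) = -1059/142.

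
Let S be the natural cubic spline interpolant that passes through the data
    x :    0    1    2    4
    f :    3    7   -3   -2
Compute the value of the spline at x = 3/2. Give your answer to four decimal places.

Put M_i = S'' at the i-th knot. Here h = (1, 1, 2) and Δ = (4, -10, 1/2), so the interior equations h_(i-1)·M_(i-1) + 2(h_(i-1)+h_i)·M_i + h_i·M_(i+1) = 6(Δ_i − Δ_(i-1)) read
  1·M_0 + 4·M_1 + 1·M_2 = 6(Δ_1 - Δ_0) = -84
  1·M_1 + 6·M_2 + 2·M_3 = 6(Δ_2 - Δ_1) = 63
Natural end conditions: M_0 = M_3 = 0.
Forward elimination and back-substitution give M_0 = 0, M_1 = -567/23, M_2 = 336/23, M_3 = 0.
On [1, 2], S(x) = 7 - 97/23·(x - 1) - 567/46·(x - 1)² + 301/46·(x - 1)³.
With (x - 1) = 1/2: S(3/2) = 967/368.

2.6277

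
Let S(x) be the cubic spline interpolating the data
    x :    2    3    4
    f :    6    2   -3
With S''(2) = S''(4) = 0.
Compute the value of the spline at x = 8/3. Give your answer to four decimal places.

Put m_i = S'' at the i-th knot. Here h = (1, 1) and Δ = (-4, -5), so the interior equations h_(i-1)·m_(i-1) + 2(h_(i-1)+h_i)·m_i + h_i·m_(i+1) = 6(Δ_i − Δ_(i-1)) read
  1·m_0 + 4·m_1 + 1·m_2 = 6(Δ_1 - Δ_0) = -6
Natural end conditions: m_0 = m_2 = 0.
Forward elimination and back-substitution give m_0 = 0, m_1 = -3/2, m_2 = 0.
On [2, 3], S(x) = 6 - 15/4·(x - 2) + 0·(x - 2)² - 1/4·(x - 2)³.
With (x - 2) = 2/3: S(8/3) = 185/54.

3.4259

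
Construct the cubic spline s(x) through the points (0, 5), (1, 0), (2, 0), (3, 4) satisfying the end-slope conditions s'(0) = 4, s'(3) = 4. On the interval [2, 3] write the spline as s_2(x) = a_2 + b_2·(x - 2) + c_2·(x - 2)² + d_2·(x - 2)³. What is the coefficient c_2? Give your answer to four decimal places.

Let σ_i = s''(x_i). Step sizes h_i = 1, 1, 1; slopes of the chords Δ_i = (y_(i+1) - y_i)/h_i = -5, 0, 4.
  1·σ_0 + 4·σ_1 + 1·σ_2 = 6(Δ_1 - Δ_0) = 30
  1·σ_1 + 4·σ_2 + 1·σ_3 = 6(Δ_2 - Δ_1) = 24
Clamped end conditions give two more equations: 2h_0·σ_0 + h_0·σ_1 = 6(Δ_0 - s'(0)) = -54 and h_2·σ_2 + 2h_2·σ_3 = 6(s'(3) - Δ_2) = 0.
Hence σ_0 = -174/5, σ_1 = 78/5, σ_2 = 12/5, σ_3 = -6/5.
On [2, 3], with s_2(x) = a_2 + b_2·(x - 2) + c_2·(x - 2)² + d_2·(x - 2)³: c_2 = σ_2/2 = 6/5, d_2 = (σ_3 - σ_2)/(6h_2) = -3/5, b_2 = Δ_2 - h_2(2σ_2 + σ_3)/6 = 17/5.

1.2000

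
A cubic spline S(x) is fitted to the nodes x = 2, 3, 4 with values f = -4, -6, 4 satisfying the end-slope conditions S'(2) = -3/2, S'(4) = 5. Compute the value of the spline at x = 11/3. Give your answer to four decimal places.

1.0463

Put M_i = S'' at the i-th knot. Here h = (1, 1) and Δ = (-2, 10), so the interior equations h_(i-1)·M_(i-1) + 2(h_(i-1)+h_i)·M_i + h_i·M_(i+1) = 6(Δ_i − Δ_(i-1)) read
  1·M_0 + 4·M_1 + 1·M_2 = 6(Δ_1 - Δ_0) = 72
Clamped end conditions give two more equations: 2h_0·M_0 + h_0·M_1 = 6(Δ_0 - S'(2)) = -3 and h_1·M_1 + 2h_1·M_2 = 6(S'(4) - Δ_1) = -30.
Solving: M_0 = -65/4, M_1 = 59/2, M_2 = -119/4.
On [3, 4], S(x) = -6 + 41/8·(x - 3) + 59/4·(x - 3)² - 79/8·(x - 3)³.
With (x - 3) = 2/3: S(11/3) = 113/108.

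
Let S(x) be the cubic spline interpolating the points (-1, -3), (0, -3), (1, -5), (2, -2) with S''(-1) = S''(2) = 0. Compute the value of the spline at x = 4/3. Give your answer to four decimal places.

-4.5432

Let m_i = S''(x_i). Step sizes h_i = 1, 1, 1; slopes of the chords Δ_i = (y_(i+1) - y_i)/h_i = 0, -2, 3.
  1·m_0 + 4·m_1 + 1·m_2 = 6(Δ_1 - Δ_0) = -12
  1·m_1 + 4·m_2 + 1·m_3 = 6(Δ_2 - Δ_1) = 30
Natural end conditions: m_0 = m_3 = 0.
Hence m_0 = 0, m_1 = -26/5, m_2 = 44/5, m_3 = 0.
On [1, 2], S(x) = -5 + 1/15·(x - 1) + 22/5·(x - 1)² - 22/15·(x - 1)³.
With (x - 1) = 1/3: S(4/3) = -368/81.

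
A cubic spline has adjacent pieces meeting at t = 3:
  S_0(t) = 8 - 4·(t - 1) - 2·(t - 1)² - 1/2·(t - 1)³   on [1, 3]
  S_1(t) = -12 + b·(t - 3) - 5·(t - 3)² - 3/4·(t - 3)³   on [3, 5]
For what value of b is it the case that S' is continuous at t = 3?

S_0'(t) = -4 - 4·(t - 1) - 3/2·(t - 1)², so S_0'(3) = -18. On the right, S_1'(3) = b, so b = -18.

-18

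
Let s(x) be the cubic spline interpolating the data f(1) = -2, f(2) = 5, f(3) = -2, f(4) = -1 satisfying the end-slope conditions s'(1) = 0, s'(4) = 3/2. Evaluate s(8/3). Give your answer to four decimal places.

Let σ_i = s''(x_i). Step sizes h_i = 1, 1, 1; slopes of the chords Δ_i = (y_(i+1) - y_i)/h_i = 7, -7, 1.
  1·σ_0 + 4·σ_1 + 1·σ_2 = 6(Δ_1 - Δ_0) = -84
  1·σ_1 + 4·σ_2 + 1·σ_3 = 6(Δ_2 - Δ_1) = 48
Clamped end conditions give two more equations: 2h_0·σ_0 + h_0·σ_1 = 6(Δ_0 - s'(1)) = 42 and h_2·σ_2 + 2h_2·σ_3 = 6(s'(4) - Δ_2) = 3.
Hence σ_0 = 197/5, σ_1 = -184/5, σ_2 = 119/5, σ_3 = -52/5.
On [2, 3], s(x) = 5 + 13/10·(x - 2) - 92/5·(x - 2)² + 101/10·(x - 2)³.
With (x - 2) = 2/3: s(8/3) = 92/135.

0.6815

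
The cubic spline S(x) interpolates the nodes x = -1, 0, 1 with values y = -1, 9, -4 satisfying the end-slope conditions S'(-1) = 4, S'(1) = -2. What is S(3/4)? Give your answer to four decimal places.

-1.8164

Put M_i = S'' at the i-th knot. Here h = (1, 1) and Δ = (10, -13), so the interior equations h_(i-1)·M_(i-1) + 2(h_(i-1)+h_i)·M_i + h_i·M_(i+1) = 6(Δ_i − Δ_(i-1)) read
  1·M_0 + 4·M_1 + 1·M_2 = 6(Δ_1 - Δ_0) = -138
Clamped end conditions give two more equations: 2h_0·M_0 + h_0·M_1 = 6(Δ_0 - S'(-1)) = 36 and h_1·M_1 + 2h_1·M_2 = 6(S'(1) - Δ_1) = 66.
Forward elimination and back-substitution give M_0 = 99/2, M_1 = -63, M_2 = 129/2.
On [0, 1], S(x) = 9 - 11/4·x - 63/2·x² + 85/4·x³.
With x = 3/4: S(3/4) = -465/256.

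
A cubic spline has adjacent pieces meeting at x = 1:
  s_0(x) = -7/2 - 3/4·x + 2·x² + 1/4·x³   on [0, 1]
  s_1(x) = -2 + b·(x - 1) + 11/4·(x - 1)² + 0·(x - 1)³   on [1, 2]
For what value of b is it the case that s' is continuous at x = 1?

s_0'(x) = -3/4 + 4·x + 3/4·x², so s_0'(1) = 4. On the right, s_1'(1) = b, so b = 4.

4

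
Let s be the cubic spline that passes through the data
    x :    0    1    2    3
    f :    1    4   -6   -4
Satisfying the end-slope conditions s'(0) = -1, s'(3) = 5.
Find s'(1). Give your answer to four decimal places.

-3.4000

With M_i denoting the second derivative at x_i, h_i = 1, 1, 1, and Δ_i = (y_(i+1) − y_i)/h_i = 3, -10, 2:
  1·M_0 + 4·M_1 + 1·M_2 = 6(Δ_1 - Δ_0) = -78
  1·M_1 + 4·M_2 + 1·M_3 = 6(Δ_2 - Δ_1) = 72
Clamped end conditions give two more equations: 2h_0·M_0 + h_0·M_1 = 6(Δ_0 - s'(0)) = 24 and h_2·M_2 + 2h_2·M_3 = 6(s'(3) - Δ_2) = 18.
Solving: M_0 = 144/5, M_1 = -168/5, M_2 = 138/5, M_3 = -24/5.
On [1, 2], s'(x) = b_1 + 2c_1·(x - 1) + 3d_1·(x - 1)² with b_1 = Δ_1 - h_1(2M_1 + M_2)/6 = -17/5, c_1 = M_1/2 = -84/5, d_1 = (M_2 - M_1)/(6h_1) = 51/5. So s'(1) = -17/5.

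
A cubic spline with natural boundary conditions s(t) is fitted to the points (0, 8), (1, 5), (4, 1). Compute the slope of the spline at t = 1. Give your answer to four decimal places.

-2.5833

With M_i denoting the second derivative at x_i, h_i = 1, 3, and Δ_i = (y_(i+1) − y_i)/h_i = -3, -4/3:
  1·M_0 + 8·M_1 + 3·M_2 = 6(Δ_1 - Δ_0) = 10
Natural end conditions: M_0 = M_2 = 0.
Solving: M_0 = 0, M_1 = 5/4, M_2 = 0.
On [1, 4], s'(t) = b_1 + 2c_1·(t - 1) + 3d_1·(t - 1)² with b_1 = Δ_1 - h_1(2M_1 + M_2)/6 = -31/12, c_1 = M_1/2 = 5/8, d_1 = (M_2 - M_1)/(6h_1) = -5/72. So s'(1) = -31/12.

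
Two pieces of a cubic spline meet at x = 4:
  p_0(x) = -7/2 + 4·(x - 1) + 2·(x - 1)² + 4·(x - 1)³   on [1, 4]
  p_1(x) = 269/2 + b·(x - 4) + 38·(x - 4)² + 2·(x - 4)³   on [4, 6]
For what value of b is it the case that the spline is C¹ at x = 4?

p_0'(x) = 4 + 4·(x - 1) + 12·(x - 1)², so p_0'(4) = 124. On the right, p_1'(4) = b, so b = 124.

124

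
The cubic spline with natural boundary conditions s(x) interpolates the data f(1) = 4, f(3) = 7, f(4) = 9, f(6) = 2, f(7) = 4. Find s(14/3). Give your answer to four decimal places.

7.1398

Put m_i = s'' at the i-th knot. Here h = (2, 1, 2, 1) and Δ = (3/2, 2, -7/2, 2), so the interior equations h_(i-1)·m_(i-1) + 2(h_(i-1)+h_i)·m_i + h_i·m_(i+1) = 6(Δ_i − Δ_(i-1)) read
  2·m_0 + 6·m_1 + 1·m_2 = 6(Δ_1 - Δ_0) = 3
  1·m_1 + 6·m_2 + 2·m_3 = 6(Δ_2 - Δ_1) = -33
  2·m_2 + 6·m_3 + 1·m_4 = 6(Δ_3 - Δ_2) = 33
Natural end conditions: m_0 = m_4 = 0.
Hence m_0 = 0, m_1 = 60/31, m_2 = -267/31, m_3 = 519/62, m_4 = 0.
On [4, 6], s(x) = 9 - 17/31·(x - 4) - 267/62·(x - 4)² + 351/248·(x - 4)³.
With (x - 4) = 2/3: s(14/3) = 664/93.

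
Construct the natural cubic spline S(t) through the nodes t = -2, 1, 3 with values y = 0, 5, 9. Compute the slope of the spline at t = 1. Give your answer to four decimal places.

1.8667

With σ_i denoting the second derivative at x_i, h_i = 3, 2, and Δ_i = (y_(i+1) − y_i)/h_i = 5/3, 2:
  3·σ_0 + 10·σ_1 + 2·σ_2 = 6(Δ_1 - Δ_0) = 2
Natural end conditions: σ_0 = σ_2 = 0.
Forward elimination and back-substitution give σ_0 = 0, σ_1 = 1/5, σ_2 = 0.
On [1, 3], S'(t) = b_1 + 2c_1·(t - 1) + 3d_1·(t - 1)² with b_1 = Δ_1 - h_1(2σ_1 + σ_2)/6 = 28/15, c_1 = σ_1/2 = 1/10, d_1 = (σ_2 - σ_1)/(6h_1) = -1/60. So S'(1) = 28/15.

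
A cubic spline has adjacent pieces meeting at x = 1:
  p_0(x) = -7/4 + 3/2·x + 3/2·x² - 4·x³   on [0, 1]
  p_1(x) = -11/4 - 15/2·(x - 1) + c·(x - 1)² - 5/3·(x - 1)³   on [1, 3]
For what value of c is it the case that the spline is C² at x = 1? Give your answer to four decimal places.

p_0''(x) = 3 - 24·x, so p_0''(1) = -21. On the right, p_1''(1) = 2c, so c = -21/2.

-10.5000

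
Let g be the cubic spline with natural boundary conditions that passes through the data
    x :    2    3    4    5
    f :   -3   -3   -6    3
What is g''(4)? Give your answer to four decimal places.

20.4000

With M_i denoting the second derivative at x_i, h_i = 1, 1, 1, and Δ_i = (y_(i+1) − y_i)/h_i = 0, -3, 9:
  1·M_0 + 4·M_1 + 1·M_2 = 6(Δ_1 - Δ_0) = -18
  1·M_1 + 4·M_2 + 1·M_3 = 6(Δ_2 - Δ_1) = 72
Natural end conditions: M_0 = M_3 = 0.
Hence M_0 = 0, M_1 = -48/5, M_2 = 102/5, M_3 = 0.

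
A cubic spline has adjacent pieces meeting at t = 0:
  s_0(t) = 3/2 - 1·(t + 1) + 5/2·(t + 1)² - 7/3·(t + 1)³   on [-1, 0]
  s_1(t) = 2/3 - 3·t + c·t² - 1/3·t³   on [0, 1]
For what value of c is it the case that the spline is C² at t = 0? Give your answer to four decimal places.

-4.5000

s_0''(t) = 5 - 14·(t + 1), so s_0''(0) = -9. On the right, s_1''(0) = 2c, so c = -9/2.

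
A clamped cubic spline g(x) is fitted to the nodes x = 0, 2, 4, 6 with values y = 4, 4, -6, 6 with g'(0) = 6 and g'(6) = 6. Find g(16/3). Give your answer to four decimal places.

Write M_i for g''(x_i). With h_i = 2, 2, 2 and divided differences Δ_i = 0, -5, 6, the continuity of g' gives the tridiagonal system
  2·M_0 + 8·M_1 + 2·M_2 = 6(Δ_1 - Δ_0) = -30
  2·M_1 + 8·M_2 + 2·M_3 = 6(Δ_2 - Δ_1) = 66
Clamped end conditions give two more equations: 2h_0·M_0 + h_0·M_1 = 6(Δ_0 - g'(0)) = -36 and h_2·M_2 + 2h_2·M_3 = 6(g'(6) - Δ_2) = 0.
Solving: M_0 = -33/5, M_1 = -24/5, M_2 = 54/5, M_3 = -27/5.
On [4, 6], g(x) = -6 + 3/5·(x - 4) + 27/5·(x - 4)² - 27/20·(x - 4)³.
With (x - 4) = 4/3: g(16/3) = 6/5.

1.2000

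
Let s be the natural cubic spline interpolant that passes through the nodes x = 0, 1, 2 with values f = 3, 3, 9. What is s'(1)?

3

Write σ_i for s''(x_i). With h_i = 1, 1 and divided differences Δ_i = 0, 6, the continuity of s' gives the tridiagonal system
  1·σ_0 + 4·σ_1 + 1·σ_2 = 6(Δ_1 - Δ_0) = 36
Natural end conditions: σ_0 = σ_2 = 0.
Hence σ_0 = 0, σ_1 = 9, σ_2 = 0.
On [1, 2], s'(x) = b_1 + 2c_1·(x - 1) + 3d_1·(x - 1)² with b_1 = Δ_1 - h_1(2σ_1 + σ_2)/6 = 3, c_1 = σ_1/2 = 9/2, d_1 = (σ_2 - σ_1)/(6h_1) = -3/2. So s'(1) = 3.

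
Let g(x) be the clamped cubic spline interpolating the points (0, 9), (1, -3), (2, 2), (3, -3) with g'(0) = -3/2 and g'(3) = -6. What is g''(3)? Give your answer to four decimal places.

11.8000

Let σ_i = g''(x_i). Step sizes h_i = 1, 1, 1; slopes of the chords Δ_i = (y_(i+1) - y_i)/h_i = -12, 5, -5.
  1·σ_0 + 4·σ_1 + 1·σ_2 = 6(Δ_1 - Δ_0) = 102
  1·σ_1 + 4·σ_2 + 1·σ_3 = 6(Δ_2 - Δ_1) = -60
Clamped end conditions give two more equations: 2h_0·σ_0 + h_0·σ_1 = 6(Δ_0 - g'(0)) = -63 and h_2·σ_2 + 2h_2·σ_3 = 6(g'(3) - Δ_2) = -6.
Solving the tridiagonal system: σ_0 = -274/5, σ_1 = 233/5, σ_2 = -148/5, σ_3 = 59/5.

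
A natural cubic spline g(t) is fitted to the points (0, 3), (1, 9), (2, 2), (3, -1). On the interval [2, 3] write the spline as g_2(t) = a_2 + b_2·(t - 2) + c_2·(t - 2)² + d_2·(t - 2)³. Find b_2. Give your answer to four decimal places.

-6.8667

Put M_i = g'' at the i-th knot. Here h = (1, 1, 1) and Δ = (6, -7, -3), so the interior equations h_(i-1)·M_(i-1) + 2(h_(i-1)+h_i)·M_i + h_i·M_(i+1) = 6(Δ_i − Δ_(i-1)) read
  1·M_0 + 4·M_1 + 1·M_2 = 6(Δ_1 - Δ_0) = -78
  1·M_1 + 4·M_2 + 1·M_3 = 6(Δ_2 - Δ_1) = 24
Natural end conditions: M_0 = M_3 = 0.
Solving: M_0 = 0, M_1 = -112/5, M_2 = 58/5, M_3 = 0.
On [2, 3], with g_2(t) = a_2 + b_2·(t - 2) + c_2·(t - 2)² + d_2·(t - 2)³: c_2 = M_2/2 = 29/5, d_2 = (M_3 - M_2)/(6h_2) = -29/15, b_2 = Δ_2 - h_2(2M_2 + M_3)/6 = -103/15.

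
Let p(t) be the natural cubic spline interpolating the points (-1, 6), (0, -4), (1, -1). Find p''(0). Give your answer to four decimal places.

19.5000

Let m_i = p''(x_i). Step sizes h_i = 1, 1; slopes of the chords Δ_i = (y_(i+1) - y_i)/h_i = -10, 3.
  1·m_0 + 4·m_1 + 1·m_2 = 6(Δ_1 - Δ_0) = 78
Natural end conditions: m_0 = m_2 = 0.
Solving: m_0 = 0, m_1 = 39/2, m_2 = 0.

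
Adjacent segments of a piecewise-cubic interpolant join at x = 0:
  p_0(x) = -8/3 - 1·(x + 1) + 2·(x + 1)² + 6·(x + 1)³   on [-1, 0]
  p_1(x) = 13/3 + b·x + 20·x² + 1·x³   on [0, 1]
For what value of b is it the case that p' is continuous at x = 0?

21

p_0'(x) = -1 + 4·(x + 1) + 18·(x + 1)², so p_0'(0) = 21. On the right, p_1'(0) = b, so b = 21.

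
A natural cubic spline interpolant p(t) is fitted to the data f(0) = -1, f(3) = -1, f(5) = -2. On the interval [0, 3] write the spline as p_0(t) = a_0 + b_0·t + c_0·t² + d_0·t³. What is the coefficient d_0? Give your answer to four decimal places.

-0.0167

Let M_i = p''(x_i). Step sizes h_i = 3, 2; slopes of the chords Δ_i = (y_(i+1) - y_i)/h_i = 0, -1/2.
  3·M_0 + 10·M_1 + 2·M_2 = 6(Δ_1 - Δ_0) = -3
Natural end conditions: M_0 = M_2 = 0.
Forward elimination and back-substitution give M_0 = 0, M_1 = -3/10, M_2 = 0.
On [0, 3], with p_0(t) = a_0 + b_0·t + c_0·t² + d_0·t³: c_0 = M_0/2 = 0, d_0 = (M_1 - M_0)/(6h_0) = -1/60, b_0 = Δ_0 - h_0(2M_0 + M_1)/6 = 3/20.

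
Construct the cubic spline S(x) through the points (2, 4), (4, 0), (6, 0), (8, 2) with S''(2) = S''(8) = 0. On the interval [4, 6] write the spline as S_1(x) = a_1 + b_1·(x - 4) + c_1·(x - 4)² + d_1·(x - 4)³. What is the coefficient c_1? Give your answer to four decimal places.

0.7000

Let M_i = S''(x_i). Step sizes h_i = 2, 2, 2; slopes of the chords Δ_i = (y_(i+1) - y_i)/h_i = -2, 0, 1.
  2·M_0 + 8·M_1 + 2·M_2 = 6(Δ_1 - Δ_0) = 12
  2·M_1 + 8·M_2 + 2·M_3 = 6(Δ_2 - Δ_1) = 6
Natural end conditions: M_0 = M_3 = 0.
Hence M_0 = 0, M_1 = 7/5, M_2 = 2/5, M_3 = 0.
On [4, 6], with S_1(x) = a_1 + b_1·(x - 4) + c_1·(x - 4)² + d_1·(x - 4)³: c_1 = M_1/2 = 7/10, d_1 = (M_2 - M_1)/(6h_1) = -1/12, b_1 = Δ_1 - h_1(2M_1 + M_2)/6 = -16/15.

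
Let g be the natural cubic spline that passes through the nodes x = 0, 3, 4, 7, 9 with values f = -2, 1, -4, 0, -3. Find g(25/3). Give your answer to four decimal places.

-1.2598

Let m_i = g''(x_i). Step sizes h_i = 3, 1, 3, 2; slopes of the chords Δ_i = (y_(i+1) - y_i)/h_i = 1, -5, 4/3, -3/2.
  3·m_0 + 8·m_1 + 1·m_2 = 6(Δ_1 - Δ_0) = -36
  1·m_1 + 8·m_2 + 3·m_3 = 6(Δ_2 - Δ_1) = 38
  3·m_2 + 10·m_3 + 2·m_4 = 6(Δ_3 - Δ_2) = -17
Natural end conditions: m_0 = m_4 = 0.
Solving: m_0 = 0, m_1 = -2987/558, m_2 = 1904/279, m_3 = -697/186, m_4 = 0.
On [7, 9], g(x) = 0 + 557/558·(x - 7) - 697/372·(x - 7)² + 697/2232·(x - 7)³.
With (x - 7) = 4/3: g(25/3) = -9490/7533.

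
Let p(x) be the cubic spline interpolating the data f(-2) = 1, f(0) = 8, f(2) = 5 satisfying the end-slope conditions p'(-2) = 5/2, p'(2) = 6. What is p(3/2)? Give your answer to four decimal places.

3.7227

Write M_i for p''(x_i). With h_i = 2, 2 and divided differences Δ_i = 7/2, -3/2, the continuity of p' gives the tridiagonal system
  2·M_0 + 8·M_1 + 2·M_2 = 6(Δ_1 - Δ_0) = -30
Clamped end conditions give two more equations: 2h_0·M_0 + h_0·M_1 = 6(Δ_0 - p'(-2)) = 6 and h_1·M_1 + 2h_1·M_2 = 6(p'(2) - Δ_1) = 45.
Solving the tridiagonal system: M_0 = 49/8, M_1 = -37/4, M_2 = 127/8.
On [0, 2], p(x) = 8 - 5/8·x - 37/8·x² + 67/32·x³.
With x = 3/2: p(3/2) = 953/256.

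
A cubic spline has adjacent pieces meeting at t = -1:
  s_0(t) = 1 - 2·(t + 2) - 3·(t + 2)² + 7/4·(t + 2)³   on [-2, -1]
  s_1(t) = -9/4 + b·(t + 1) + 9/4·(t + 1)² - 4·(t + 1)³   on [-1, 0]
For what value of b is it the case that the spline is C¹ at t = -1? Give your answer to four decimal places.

s_0'(t) = -2 - 6·(t + 2) + 21/4·(t + 2)², so s_0'(-1) = -11/4. On the right, s_1'(-1) = b, so b = -11/4.

-2.7500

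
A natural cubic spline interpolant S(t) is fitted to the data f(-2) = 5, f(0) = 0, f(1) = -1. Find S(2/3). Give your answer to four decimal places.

-0.7407

With σ_i denoting the second derivative at x_i, h_i = 2, 1, and Δ_i = (y_(i+1) − y_i)/h_i = -5/2, -1:
  2·σ_0 + 6·σ_1 + 1·σ_2 = 6(Δ_1 - Δ_0) = 9
Natural end conditions: σ_0 = σ_2 = 0.
Solving the tridiagonal system: σ_0 = 0, σ_1 = 3/2, σ_2 = 0.
On [0, 1], S(t) = 0 - 3/2·t + 3/4·t² - 1/4·t³.
With t = 2/3: S(2/3) = -20/27.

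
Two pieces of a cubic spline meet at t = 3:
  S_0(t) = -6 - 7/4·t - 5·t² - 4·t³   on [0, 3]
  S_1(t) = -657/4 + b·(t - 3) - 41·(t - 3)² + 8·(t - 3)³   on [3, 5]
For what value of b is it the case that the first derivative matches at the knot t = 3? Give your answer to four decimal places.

-139.7500

S_0'(t) = -7/4 - 10·t - 12·t², so S_0'(3) = -559/4. On the right, S_1'(3) = b, so b = -559/4.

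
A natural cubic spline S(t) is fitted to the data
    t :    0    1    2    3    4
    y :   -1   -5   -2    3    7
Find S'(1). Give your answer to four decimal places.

Put m_i = S'' at the i-th knot. Here h = (1, 1, 1, 1) and Δ = (-4, 3, 5, 4), so the interior equations h_(i-1)·m_(i-1) + 2(h_(i-1)+h_i)·m_i + h_i·m_(i+1) = 6(Δ_i − Δ_(i-1)) read
  1·m_0 + 4·m_1 + 1·m_2 = 6(Δ_1 - Δ_0) = 42
  1·m_1 + 4·m_2 + 1·m_3 = 6(Δ_2 - Δ_1) = 12
  1·m_2 + 4·m_3 + 1·m_4 = 6(Δ_3 - Δ_2) = -6
Natural end conditions: m_0 = m_4 = 0.
Solving: m_0 = 0, m_1 = 72/7, m_2 = 6/7, m_3 = -12/7, m_4 = 0.
On [1, 2], S'(t) = b_1 + 2c_1·(t - 1) + 3d_1·(t - 1)² with b_1 = Δ_1 - h_1(2m_1 + m_2)/6 = -4/7, c_1 = m_1/2 = 36/7, d_1 = (m_2 - m_1)/(6h_1) = -11/7. So S'(1) = -4/7.

-0.5714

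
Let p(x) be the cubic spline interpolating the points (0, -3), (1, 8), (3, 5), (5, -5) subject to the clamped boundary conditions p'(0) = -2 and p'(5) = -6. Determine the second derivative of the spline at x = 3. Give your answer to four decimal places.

3.7391

With σ_i denoting the second derivative at x_i, h_i = 1, 2, 2, and Δ_i = (y_(i+1) − y_i)/h_i = 11, -3/2, -5:
  1·σ_0 + 6·σ_1 + 2·σ_2 = 6(Δ_1 - Δ_0) = -75
  2·σ_1 + 8·σ_2 + 2·σ_3 = 6(Δ_2 - Δ_1) = -21
Clamped end conditions give two more equations: 2h_0·σ_0 + h_0·σ_1 = 6(Δ_0 - p'(0)) = 78 and h_2·σ_2 + 2h_2·σ_3 = 6(p'(5) - Δ_2) = -6.
Forward elimination and back-substitution give σ_0 = 1151/23, σ_1 = -508/23, σ_2 = 86/23, σ_3 = -155/46.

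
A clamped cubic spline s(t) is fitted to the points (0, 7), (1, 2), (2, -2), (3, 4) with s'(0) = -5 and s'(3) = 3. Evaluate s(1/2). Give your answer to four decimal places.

Let M_i = s''(x_i). Step sizes h_i = 1, 1, 1; slopes of the chords Δ_i = (y_(i+1) - y_i)/h_i = -5, -4, 6.
  1·M_0 + 4·M_1 + 1·M_2 = 6(Δ_1 - Δ_0) = 6
  1·M_1 + 4·M_2 + 1·M_3 = 6(Δ_2 - Δ_1) = 60
Clamped end conditions give two more equations: 2h_0·M_0 + h_0·M_1 = 6(Δ_0 - s'(0)) = 0 and h_2·M_2 + 2h_2·M_3 = 6(s'(3) - Δ_2) = -18.
Hence M_0 = 32/15, M_1 = -64/15, M_2 = 314/15, M_3 = -292/15.
On [0, 1], s(t) = 7 - 5·t + 16/15·t² - 16/15·t³.
With t = 1/2: s(1/2) = 139/30.

4.6333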